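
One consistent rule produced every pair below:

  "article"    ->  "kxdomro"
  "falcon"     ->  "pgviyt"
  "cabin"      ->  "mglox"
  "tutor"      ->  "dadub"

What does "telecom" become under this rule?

dkvkmuw

Shifts by position in article: pos 0: a→k (+10), pos 1: r→x (+6), pos 2: t→d (+10), pos 3: i→o (+6) — repeating every 2. A repeating key of period 2 is used — shifts +10, +6 over and over.
For telecom: t+10=d, e+6=k, l+10=v, e+6=k, c+10=m, o+6=u, m+10=w.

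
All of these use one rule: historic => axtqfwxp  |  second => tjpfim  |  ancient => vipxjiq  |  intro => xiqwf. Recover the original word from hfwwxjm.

worried

h(7)→a(0) and i(8)→x(23) fit y≡23x+21 (mod 26); the inverse of 23 mod 26 is 17. This is an affine cipher: with a=0,…,z=25, each position x becomes (23x+21) mod 26.
Undoing it on hfwwxjm: h(7)→17·(7−21)≡22=w; f(5)→17·(5−21)≡14=o; w(22)→17·(22−21)≡17=r; w(22)→17·(22−21)≡17=r; x(23)→17·(23−21)≡8=i; j(9)→17·(9−21)≡4=e; m(12)→17·(12−21)≡3=d (all mod 26).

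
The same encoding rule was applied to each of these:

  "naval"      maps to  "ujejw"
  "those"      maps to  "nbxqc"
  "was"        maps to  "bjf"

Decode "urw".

The output letters match the input read backwards, each shifted +9: naval reversed is lavan. The word is reversed, then every letter is shifted forward by 9.
Reversing it on urw: shift back: u−9=l, r−9=i, w−9=n → lin; then reverse → nil.

nil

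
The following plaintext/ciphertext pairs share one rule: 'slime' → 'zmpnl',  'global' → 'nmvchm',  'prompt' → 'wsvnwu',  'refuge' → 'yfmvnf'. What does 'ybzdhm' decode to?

rascal

The shifts repeat in a cycle of length 2: positions 0,1,… shift by +7, +1, then the pattern repeats.
Undoing it on ybzdhm: y−7=r, b−1=a, z−7=s, d−1=c, h−7=a, m−1=l.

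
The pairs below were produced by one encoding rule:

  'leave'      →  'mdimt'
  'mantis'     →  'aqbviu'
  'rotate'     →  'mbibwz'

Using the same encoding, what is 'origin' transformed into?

The output letters match the input read backwards, each shifted +8: leave reversed is evael. Two steps: reverse the string, then apply a Caesar shift of +8.
For origin: reverse → nigiro; then shift: n+8=v, i+8=q, g+8=o, i+8=q, r+8=z, o+8=w.

vqoqzw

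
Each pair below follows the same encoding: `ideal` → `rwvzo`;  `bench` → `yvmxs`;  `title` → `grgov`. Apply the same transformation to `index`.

Each letter is replaced by its mirror in the alphabet: a↔z, b↔y, c↔x, and so on (the Atbash cipher).
Applying it to index: i↔r, n↔m, d↔w, e↔v, x↔c.

rmwvc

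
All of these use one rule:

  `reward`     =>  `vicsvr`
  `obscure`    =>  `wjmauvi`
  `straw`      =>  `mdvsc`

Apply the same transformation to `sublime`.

mujxyoi

r(17)→v(21) and e(4)→i(8) fit y≡17x+18 (mod 26); the inverse of 17 mod 26 is 23. This is an affine cipher: with a=0,…,z=25, each position x becomes (17x+18) mod 26.
On sublime: s(18)→17·18+18≡12=m; u(20)→17·20+18≡20=u; b(1)→17·1+18≡9=j; l(11)→17·11+18≡23=x; i(8)→17·8+18≡24=y; m(12)→17·12+18≡14=o; e(4)→17·4+18≡8=i (all mod 26).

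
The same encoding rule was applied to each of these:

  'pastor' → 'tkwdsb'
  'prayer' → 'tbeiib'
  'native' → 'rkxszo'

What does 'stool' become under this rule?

wdsyp

It's a Vigenère-style cipher with numeric key [4,10]: position i shifts by key[i mod 2].
Applying it to stool: s+4=w, t+10=d, o+4=s, o+10=y, l+4=p.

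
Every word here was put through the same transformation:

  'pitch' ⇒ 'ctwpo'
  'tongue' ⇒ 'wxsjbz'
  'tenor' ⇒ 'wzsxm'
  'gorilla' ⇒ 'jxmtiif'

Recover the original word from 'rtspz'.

since

p(15)→c(2) and i(8)→t(19) fit y≡5x+5 (mod 26); the inverse of 5 mod 26 is 21. This is an affine cipher: with a=0,…,z=25, each position x becomes (5x+5) mod 26.
Reversing it on rtspz: r(17)→21·(17−5)≡18=s; t(19)→21·(19−5)≡8=i; s(18)→21·(18−5)≡13=n; p(15)→21·(15−5)≡2=c; z(25)→21·(25−5)≡4=e (all mod 26).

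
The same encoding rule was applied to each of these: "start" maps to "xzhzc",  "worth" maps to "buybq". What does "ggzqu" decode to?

basil

In start: s→x is +5, t→z is +6, a→h is +7, r→z is +8 — the shift increases by 1 each position. Each letter shifts forward by (position + 5), i.e. 5, 6, 7, … — the shift grows by one for each successive letter.
Undoing it on ggzqu: g−5=b, g−6=a, z−7=s, q−8=i, u−9=l.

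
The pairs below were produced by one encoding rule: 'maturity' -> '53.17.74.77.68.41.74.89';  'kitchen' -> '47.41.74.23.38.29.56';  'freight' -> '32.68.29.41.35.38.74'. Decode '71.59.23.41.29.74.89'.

With a=1..z=26, the number is 3·pos + 14.
Reversing it on 71.59.23.41.29.74.89: 71→(71−14)÷3=19=s, 59→(59−14)÷3=15=o, 23→(23−14)÷3=3=c, 41→(41−14)÷3=9=i, 29→(29−14)÷3=5=e, 74→(74−14)÷3=20=t, 89→(89−14)÷3=25=y.

society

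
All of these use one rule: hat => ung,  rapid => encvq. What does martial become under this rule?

znegvny

Compare letters: h→u is +13, a→n is +13, t→g is +13 — a constant shift. It's a constant shift of +13 (ROT13).
Applying it to martial: m+13=z, a+13=n, r+13=e, t+13=g, i+13=v, a+13=n, l+13=y.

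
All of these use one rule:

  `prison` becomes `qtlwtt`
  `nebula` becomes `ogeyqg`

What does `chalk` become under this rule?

djdpp

Each letter shifts forward by (position + 1), i.e. 1, 2, 3, … — the shift grows by one for each successive letter.
For chalk: c+1=d, h+2=j, a+3=d, l+4=p, k+5=p.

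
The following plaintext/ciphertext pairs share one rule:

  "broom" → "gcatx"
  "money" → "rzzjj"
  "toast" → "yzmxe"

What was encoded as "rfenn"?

music

Shifts by position in broom: pos 0: b→g (+5), pos 1: r→c (+11), pos 2: o→a (+12), pos 3: o→t (+5), pos 4: m→x (+11) — repeating every 3. A repeating key of period 3 is used — shifts +5, +11, +12 over and over.
Reversing it on rfenn: r−5=m, f−11=u, e−12=s, n−5=i, n−11=c.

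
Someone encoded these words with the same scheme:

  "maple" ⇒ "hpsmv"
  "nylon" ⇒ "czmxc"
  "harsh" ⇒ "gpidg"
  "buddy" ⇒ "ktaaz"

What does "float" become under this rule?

qmxpy

m(12)→h(7) and a(0)→p(15) fit y≡21x+15 (mod 26); the inverse of 21 mod 26 is 5. This is an affine cipher: with a=0,…,z=25, each position x becomes (21x+15) mod 26.
Applying it to float: f(5)→21·5+15≡16=q; l(11)→21·11+15≡12=m; o(14)→21·14+15≡23=x; a(0)→21·0+15≡15=p; t(19)→21·19+15≡24=y (all mod 26).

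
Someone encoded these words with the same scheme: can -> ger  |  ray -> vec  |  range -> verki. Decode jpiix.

This is a Caesar cipher with shift 4.
Reversing it on jpiix: j−4=f, p−4=l, i−4=e, i−4=e, x−4=t.

fleet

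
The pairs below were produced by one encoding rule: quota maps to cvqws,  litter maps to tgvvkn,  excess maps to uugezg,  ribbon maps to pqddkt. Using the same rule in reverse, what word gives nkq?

The word is reversed, then every letter is shifted forward by 2.
Decoding nkq: shift back: n−2=l, k−2=i, q−2=o → lio; then reverse → oil.

oil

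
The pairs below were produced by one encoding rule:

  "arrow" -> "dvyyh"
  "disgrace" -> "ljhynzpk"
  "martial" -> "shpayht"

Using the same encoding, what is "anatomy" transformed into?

The output letters match the input read backwards, each shifted +7: arrow reversed is worra. Read the word backwards and shift each letter +7.
For anatomy: reverse → ymotana; then shift: y+7=f, m+7=t, o+7=v, t+7=a, a+7=h, n+7=u, a+7=h.

ftvahuh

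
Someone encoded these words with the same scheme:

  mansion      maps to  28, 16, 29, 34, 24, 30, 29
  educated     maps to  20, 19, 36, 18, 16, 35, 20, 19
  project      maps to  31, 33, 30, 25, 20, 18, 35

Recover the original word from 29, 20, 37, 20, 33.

m is letter #13 and maps to 28: an offset of 15. The number is (letter's place in the alphabet, a=1) + 15.
Decoding 29, 20, 37, 20, 33: 29→(29−15)÷1=14=n, 20→(20−15)÷1=5=e, 37→(37−15)÷1=22=v, 20→(20−15)÷1=5=e, 33→(33−15)÷1=18=r.

never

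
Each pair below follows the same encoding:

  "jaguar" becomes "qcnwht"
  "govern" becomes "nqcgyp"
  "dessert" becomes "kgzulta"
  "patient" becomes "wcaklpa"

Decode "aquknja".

Shifts by position in jaguar: pos 0: j→q (+7), pos 1: a→c (+2), pos 2: g→n (+7), pos 3: u→w (+2) — repeating every 2. The shifts repeat in a cycle of length 2: positions 0,1,… shift by +7, +2, then the pattern repeats.
Reversing it on aquknja: a−7=t, q−2=o, u−7=n, k−2=i, n−7=g, j−2=h, a−7=t.

tonight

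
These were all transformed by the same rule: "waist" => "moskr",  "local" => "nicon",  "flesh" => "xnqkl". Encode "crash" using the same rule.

Each letter's alphabet position (a=0..z=25) is mapped through 7·x+14 mod 26 — an affine cipher.
Applying it to crash: c(2)→7·2+14≡2=c; r(17)→7·17+14≡3=d; a(0)→7·0+14≡14=o; s(18)→7·18+14≡10=k; h(7)→7·7+14≡11=l (all mod 26).

cdokl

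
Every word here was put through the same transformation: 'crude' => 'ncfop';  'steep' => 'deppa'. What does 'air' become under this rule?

Compare letters: c→n is +11, r→c is +11, u→f is +11 — a constant shift. Every letter moves 11 places later in the alphabet, wrapping around z→a.
For air: a+11=l, i+11=t, r+11=c.

ltc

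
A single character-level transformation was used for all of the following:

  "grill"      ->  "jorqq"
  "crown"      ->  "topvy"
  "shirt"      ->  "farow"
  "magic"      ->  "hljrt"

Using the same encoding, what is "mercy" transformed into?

hbotd

Treating letters as 0–25, the rule is x ↦ 17x + 11 (mod 26).
On mercy: m(12)→17·12+11≡7=h; e(4)→17·4+11≡1=b; r(17)→17·17+11≡14=o; c(2)→17·2+11≡19=t; y(24)→17·24+11≡3=d (all mod 26).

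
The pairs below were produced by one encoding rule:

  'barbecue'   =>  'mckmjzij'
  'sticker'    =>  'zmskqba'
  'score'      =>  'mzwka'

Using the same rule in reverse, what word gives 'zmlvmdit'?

lavender

The output letters match the input read backwards, each shifted +8: barbecue reversed is eucebrab. Two steps: reverse the string, then apply a Caesar shift of +8.
Decoding zmlvmdit: shift back: z−8=r, m−8=e, l−8=d, v−8=n, m−8=e, d−8=v, i−8=a, t−8=l → redneval; then reverse → lavender.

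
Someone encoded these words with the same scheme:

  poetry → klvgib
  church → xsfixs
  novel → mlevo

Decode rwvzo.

Each pair mirrors across the alphabet (p↔k, o↔l, e↔v): positions sum to 25. Each letter is replaced by its mirror in the alphabet: a↔z, b↔y, c↔x, and so on (the Atbash cipher).
Reversing it on rwvzo: r↔i, w↔d, v↔e, z↔a, o↔l.

ideal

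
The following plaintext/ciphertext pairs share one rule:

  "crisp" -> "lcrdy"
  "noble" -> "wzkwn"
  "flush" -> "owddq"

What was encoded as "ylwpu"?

The shifts repeat in a cycle of length 2: positions 0,1,… shift by +9, +11, then the pattern repeats.
Undoing it on ylwpu: y−9=p, l−11=a, w−9=n, p−11=e, u−9=l.

panel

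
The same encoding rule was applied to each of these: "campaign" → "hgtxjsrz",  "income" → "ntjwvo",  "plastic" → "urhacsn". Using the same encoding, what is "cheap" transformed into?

In campaign: c→h is +5, a→g is +6, m→t is +7, p→x is +8 — the shift increases by 1 each position. Letter i (0-indexed) is shifted by i+5, so successive shifts are 5, 6, 7, ….
For cheap: c+5=h, h+6=n, e+7=l, a+8=i, p+9=y.

hnliy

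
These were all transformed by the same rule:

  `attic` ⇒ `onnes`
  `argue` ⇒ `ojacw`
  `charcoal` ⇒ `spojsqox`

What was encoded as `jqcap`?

a(0)→o(14) and t(19)→n(13) fit y≡15x+14 (mod 26); the inverse of 15 mod 26 is 7. This is an affine cipher: with a=0,…,z=25, each position x becomes (15x+14) mod 26.
Reversing it on jqcap: j(9)→7·(9−14)≡17=r; q(16)→7·(16−14)≡14=o; c(2)→7·(2−14)≡20=u; a(0)→7·(0−14)≡6=g; p(15)→7·(15−14)≡7=h (all mod 26).

rough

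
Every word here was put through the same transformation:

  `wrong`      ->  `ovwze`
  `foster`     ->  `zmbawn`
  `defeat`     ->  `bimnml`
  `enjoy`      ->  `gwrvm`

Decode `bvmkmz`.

The output letters match the input read backwards, each shifted +8: wrong reversed is gnorw. Read the word backwards and shift each letter +8.
Reversing it on bvmkmz: shift back: b−8=t, v−8=n, m−8=e, k−8=c, m−8=e, z−8=r → tnecer; then reverse → recent.

recent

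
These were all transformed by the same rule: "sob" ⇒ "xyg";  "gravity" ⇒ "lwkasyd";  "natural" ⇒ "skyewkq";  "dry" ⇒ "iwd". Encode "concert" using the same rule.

hyshowy

The shift depends on letter class: consonant s→x is +5, but vowel o→y is +10. The rule splits by letter class: vowels +10, consonants +5.
On concert: c(cons)+5=h, o(vowel)+10=y, n(cons)+5=s, c(cons)+5=h, e(vowel)+10=o, r(cons)+5=w, t(cons)+5=y.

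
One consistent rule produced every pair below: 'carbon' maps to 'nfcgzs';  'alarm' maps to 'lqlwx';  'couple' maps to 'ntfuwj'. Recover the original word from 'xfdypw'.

Shifts by position in carbon: pos 0: c→n (+11), pos 1: a→f (+5), pos 2: r→c (+11), pos 3: b→g (+5) — repeating every 2. The shifts repeat in a cycle of length 2: positions 0,1,… shift by +11, +5, then the pattern repeats.
Undoing it on xfdypw: x−11=m, f−5=a, d−11=s, y−5=t, p−11=e, w−5=r.

master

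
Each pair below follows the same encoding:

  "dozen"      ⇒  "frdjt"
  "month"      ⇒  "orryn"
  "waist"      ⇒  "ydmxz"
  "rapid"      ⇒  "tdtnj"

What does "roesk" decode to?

plane

In dozen: d→f is +2, o→r is +3, z→d is +4, e→j is +5 — the shift increases by 1 each position. The shift increases by 1 at each position, starting from +2: 2, 3, 4, ….
Undoing it on roesk: r−2=p, o−3=l, e−4=a, s−5=n, k−6=e.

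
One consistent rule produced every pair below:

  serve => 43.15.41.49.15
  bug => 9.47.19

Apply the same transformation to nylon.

33.55.29.35.33

s(#19)→43 and e(#5)→15: differences scale by 2, so n = 2·pos + 5. With a=1..z=26, the number is 2·pos + 5.
Applying it to nylon: n=14→33, y=25→55, l=12→29, o=15→35, n=14→33.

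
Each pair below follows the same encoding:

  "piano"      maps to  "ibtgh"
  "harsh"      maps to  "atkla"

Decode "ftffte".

mammal

Compare letters: p→i is +19, i→b is +19, a→t is +19 — a constant shift. Every letter moves 19 places later in the alphabet, wrapping around z→a.
Reversing it on ftffte: f−19=m, t−19=a, f−19=m, f−19=m, t−19=a, e−19=l.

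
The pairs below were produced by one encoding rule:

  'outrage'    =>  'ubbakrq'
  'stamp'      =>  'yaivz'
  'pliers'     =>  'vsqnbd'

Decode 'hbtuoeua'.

In outrage: o→u is +6, u→b is +7, t→b is +8, r→a is +9 — the shift increases by 1 each position. Each letter shifts forward by (position + 6), i.e. 6, 7, 8, … — the shift grows by one for each successive letter.
Reversing it on hbtuoeua: h−6=b, b−7=u, t−8=l, u−9=l, o−10=e, e−11=t, u−12=i, a−13=n.

bulletin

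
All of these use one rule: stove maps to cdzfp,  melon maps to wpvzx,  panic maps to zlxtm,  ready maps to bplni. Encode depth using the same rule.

The shift depends on letter class: consonant s→c is +10, but vowel o→z is +11. Vowels shift forward by 11 and consonants shift forward by 10.
On depth: d(cons)+10=n, e(vowel)+11=p, p(cons)+10=z, t(cons)+10=d, h(cons)+10=r.

npzdr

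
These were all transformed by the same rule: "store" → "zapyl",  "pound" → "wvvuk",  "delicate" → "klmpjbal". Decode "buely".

under

The shifts repeat in a cycle of length 3: positions 0,1,… shift by +7, +7, +1, then the pattern repeats.
Undoing it on buely: b−7=u, u−7=n, e−1=d, l−7=e, y−7=r.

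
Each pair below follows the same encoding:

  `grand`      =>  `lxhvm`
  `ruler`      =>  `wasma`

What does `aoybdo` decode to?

In grand: g→l is +5, r→x is +6, a→h is +7, n→v is +8 — the shift increases by 1 each position. The shift increases by 1 at each position, starting from +5: 5, 6, 7, ….
Undoing it on aoybdo: a−5=v, o−6=i, y−7=r, b−8=t, d−9=u, o−10=e.

virtue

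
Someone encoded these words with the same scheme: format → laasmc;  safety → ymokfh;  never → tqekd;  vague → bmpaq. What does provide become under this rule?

vdxbumk

Shifts by position in format: pos 0: f→l (+6), pos 1: o→a (+12), pos 2: r→a (+9), pos 3: m→s (+6), pos 4: a→m (+12), pos 5: t→c (+9) — repeating every 3. It's a Vigenère-style cipher with numeric key [6,12,9]: position i shifts by key[i mod 3].
For provide: p+6=v, r+12=d, o+9=x, v+6=b, i+12=u, d+9=m, e+6=k.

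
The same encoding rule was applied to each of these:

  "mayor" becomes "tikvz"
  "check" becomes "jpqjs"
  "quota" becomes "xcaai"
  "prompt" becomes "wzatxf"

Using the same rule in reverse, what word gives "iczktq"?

Shifts by position in mayor: pos 0: m→t (+7), pos 1: a→i (+8), pos 2: y→k (+12), pos 3: o→v (+7), pos 4: r→z (+8) — repeating every 3. It's a Vigenère-style cipher with numeric key [7,8,12]: position i shifts by key[i mod 3].
Decoding iczktq: i−7=b, c−8=u, z−12=n, k−7=d, t−8=l, q−12=e.

bundle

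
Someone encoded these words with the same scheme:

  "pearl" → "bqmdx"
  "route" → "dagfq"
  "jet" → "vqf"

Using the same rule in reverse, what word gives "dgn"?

It's a constant shift of +12 (ROT12).
Undoing it on dgn: d−12=r, g−12=u, n−12=b.

rub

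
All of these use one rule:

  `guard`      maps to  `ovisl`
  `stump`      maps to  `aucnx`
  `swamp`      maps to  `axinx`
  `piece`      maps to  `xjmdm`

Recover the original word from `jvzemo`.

Shifts by position in guard: pos 0: g→o (+8), pos 1: u→v (+1), pos 2: a→i (+8), pos 3: r→s (+1) — repeating every 2. A repeating key of period 2 is used — shifts +8, +1 over and over.
Undoing it on jvzemo: j−8=b, v−1=u, z−8=r, e−1=d, m−8=e, o−1=n.

burden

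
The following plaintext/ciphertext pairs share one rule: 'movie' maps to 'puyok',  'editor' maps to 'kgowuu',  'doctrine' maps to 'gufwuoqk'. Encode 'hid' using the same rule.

kog

The rule splits by letter class: vowels +6, consonants +3.
For hid: h(cons)+3=k, i(vowel)+6=o, d(cons)+3=g.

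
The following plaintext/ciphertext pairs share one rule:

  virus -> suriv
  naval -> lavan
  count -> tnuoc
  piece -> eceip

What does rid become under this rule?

dir

The output letters match the input read backwards: virus reversed is suriv. The word is simply reversed.
On rid: reverse → dir.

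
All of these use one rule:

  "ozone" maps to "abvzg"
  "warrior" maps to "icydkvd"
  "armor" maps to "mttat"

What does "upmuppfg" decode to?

A repeating key of period 3 is used — shifts +12, +2, +7 over and over.
Undoing it on upmuppfg: u−12=i, p−2=n, m−7=f, u−12=i, p−2=n, p−7=i, f−12=t, g−2=e.

infinite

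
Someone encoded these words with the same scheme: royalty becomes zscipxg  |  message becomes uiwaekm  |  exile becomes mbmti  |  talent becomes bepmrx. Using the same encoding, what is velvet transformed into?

A repeating key of period 3 is used — shifts +8, +4, +4 over and over.
Applying it to velvet: v+8=d, e+4=i, l+4=p, v+8=d, e+4=i, t+4=x.

dipdix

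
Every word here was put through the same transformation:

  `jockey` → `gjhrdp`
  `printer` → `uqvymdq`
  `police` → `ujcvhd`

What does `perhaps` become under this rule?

udqklub

Each letter's alphabet position (a=0..z=25) is mapped through 11·x+11 mod 26 — an affine cipher.
Applying it to perhaps: p(15)→11·15+11≡20=u; e(4)→11·4+11≡3=d; r(17)→11·17+11≡16=q; h(7)→11·7+11≡10=k; a(0)→11·0+11≡11=l; p(15)→11·15+11≡20=u; s(18)→11·18+11≡1=b (all mod 26).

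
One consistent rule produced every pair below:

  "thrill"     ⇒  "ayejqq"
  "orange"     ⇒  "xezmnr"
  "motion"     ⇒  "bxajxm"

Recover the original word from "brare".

meter

t(19)→a(0) and h(7)→y(24) fit y≡11x+25 (mod 26); the inverse of 11 mod 26 is 19. This is an affine cipher: with a=0,…,z=25, each position x becomes (11x+25) mod 26.
Reversing it on brare: b(1)→19·(1−25)≡12=m; r(17)→19·(17−25)≡4=e; a(0)→19·(0−25)≡19=t; r(17)→19·(17−25)≡4=e; e(4)→19·(4−25)≡17=r (all mod 26).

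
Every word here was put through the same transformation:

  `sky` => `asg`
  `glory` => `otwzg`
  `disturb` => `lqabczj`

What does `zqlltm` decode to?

Compare letters: s→a is +8, k→s is +8, y→g is +8 — a constant shift. It's a constant shift of +8 (ROT8).
Decoding zqlltm: z−8=r, q−8=i, l−8=d, l−8=d, t−8=l, m−8=e.

riddle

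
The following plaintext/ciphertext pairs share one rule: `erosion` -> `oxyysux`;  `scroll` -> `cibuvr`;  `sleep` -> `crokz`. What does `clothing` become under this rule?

Shifts by position in erosion: pos 0: e→o (+10), pos 1: r→x (+6), pos 2: o→y (+10), pos 3: s→y (+6) — repeating every 2. A repeating key of period 2 is used — shifts +10, +6 over and over.
On clothing: c+10=m, l+6=r, o+10=y, t+6=z, h+10=r, i+6=o, n+10=x, g+6=m.

mryzroxm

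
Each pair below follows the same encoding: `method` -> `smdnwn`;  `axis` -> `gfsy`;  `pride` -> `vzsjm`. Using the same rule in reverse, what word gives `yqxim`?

since

Shifts by position in method: pos 0: m→s (+6), pos 1: e→m (+8), pos 2: t→d (+10), pos 3: h→n (+6), pos 4: o→w (+8), pos 5: d→n (+10) — repeating every 3. It's a Vigenère-style cipher with numeric key [6,8,10]: position i shifts by key[i mod 3].
Undoing it on yqxim: y−6=s, q−8=i, x−10=n, i−6=c, m−8=e.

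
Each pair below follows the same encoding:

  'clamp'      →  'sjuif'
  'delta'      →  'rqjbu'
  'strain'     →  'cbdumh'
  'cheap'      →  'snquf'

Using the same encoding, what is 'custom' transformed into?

sacbgi

c(2)→s(18) and l(11)→j(9) fit y≡25x+20 (mod 26); the inverse of 25 mod 26 is 25. Treating letters as 0–25, the rule is x ↦ 25x + 20 (mod 26).
Applying it to custom: c(2)→25·2+20≡18=s; u(20)→25·20+20≡0=a; s(18)→25·18+20≡2=c; t(19)→25·19+20≡1=b; o(14)→25·14+20≡6=g; m(12)→25·12+20≡8=i (all mod 26).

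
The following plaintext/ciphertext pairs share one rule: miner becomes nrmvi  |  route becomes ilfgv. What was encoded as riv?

ire

This is the alphabet-reversal cipher (Atbash): a becomes z, b becomes y, etc.
Undoing it on riv: r↔i, i↔r, v↔e.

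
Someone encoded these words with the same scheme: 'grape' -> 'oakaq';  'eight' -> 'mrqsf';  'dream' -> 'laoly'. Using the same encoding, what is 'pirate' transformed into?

In grape: g→o is +8, r→a is +9, a→k is +10, p→a is +11 — the shift increases by 1 each position. The shift increases by 1 at each position, starting from +8: 8, 9, 10, ….
Applying it to pirate: p+8=x, i+9=r, r+10=b, a+11=l, t+12=f, e+13=r.

xrblfr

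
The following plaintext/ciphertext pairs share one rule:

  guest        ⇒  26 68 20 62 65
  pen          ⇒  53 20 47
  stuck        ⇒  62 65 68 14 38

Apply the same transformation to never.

47 20 71 20 59

g(#7)→26 and u(#21)→68: differences scale by 3, so n = 3·pos + 5. Each letter becomes 3×(its alphabet position, a=1..z=26) + 5.
For never: n=14→47, e=5→20, v=22→71, e=5→20, r=18→59.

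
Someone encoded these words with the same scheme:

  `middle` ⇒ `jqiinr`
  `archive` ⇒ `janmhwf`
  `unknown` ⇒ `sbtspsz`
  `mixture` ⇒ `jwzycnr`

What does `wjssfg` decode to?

The word is reversed, then every letter is shifted forward by 5.
Decoding wjssfg: shift back: w−5=r, j−5=e, s−5=n, s−5=n, f−5=a, g−5=b → rennab; then reverse → banner.

banner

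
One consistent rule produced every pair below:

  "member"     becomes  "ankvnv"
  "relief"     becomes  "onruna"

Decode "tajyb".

The output letters match the input read backwards, each shifted +9: member reversed is rebmem. The word is reversed, then every letter is shifted forward by 9.
Decoding tajyb: shift back: t−9=k, a−9=r, j−9=a, y−9=p, b−9=s → kraps; then reverse → spark.

spark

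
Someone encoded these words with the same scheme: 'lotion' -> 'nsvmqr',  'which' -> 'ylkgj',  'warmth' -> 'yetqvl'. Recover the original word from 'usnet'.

solar

Shifts by position in lotion: pos 0: l→n (+2), pos 1: o→s (+4), pos 2: t→v (+2), pos 3: i→m (+4) — repeating every 2. The shifts repeat in a cycle of length 2: positions 0,1,… shift by +2, +4, then the pattern repeats.
Undoing it on usnet: u−2=s, s−4=o, n−2=l, e−4=a, t−2=r.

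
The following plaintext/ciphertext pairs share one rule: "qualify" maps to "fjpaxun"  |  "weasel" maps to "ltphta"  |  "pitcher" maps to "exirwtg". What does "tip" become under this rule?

Compare letters: q→f is +15, u→j is +15, a→p is +15 — a constant shift. It's a constant shift of +15 (ROT15).
On tip: t+15=i, i+15=x, p+15=e.

ixe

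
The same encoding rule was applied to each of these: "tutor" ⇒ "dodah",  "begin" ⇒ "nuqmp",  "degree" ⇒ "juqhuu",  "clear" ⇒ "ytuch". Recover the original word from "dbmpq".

t(19)→d(3) and u(20)→o(14) fit y≡11x+2 (mod 26); the inverse of 11 mod 26 is 19. Treating letters as 0–25, the rule is x ↦ 11x + 2 (mod 26).
Undoing it on dbmpq: d(3)→19·(3−2)≡19=t; b(1)→19·(1−2)≡7=h; m(12)→19·(12−2)≡8=i; p(15)→19·(15−2)≡13=n; q(16)→19·(16−2)≡6=g (all mod 26).

thing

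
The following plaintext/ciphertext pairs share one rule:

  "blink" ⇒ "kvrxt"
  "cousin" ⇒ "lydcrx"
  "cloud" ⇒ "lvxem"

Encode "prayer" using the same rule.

A repeating key of period 2 is used — shifts +9, +10 over and over.
For prayer: p+9=y, r+10=b, a+9=j, y+10=i, e+9=n, r+10=b.

ybjinb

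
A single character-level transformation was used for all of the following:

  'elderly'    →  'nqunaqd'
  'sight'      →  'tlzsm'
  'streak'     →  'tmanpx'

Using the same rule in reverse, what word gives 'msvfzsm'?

thought

e(4)→n(13) and l(11)→q(16) fit y≡19x+15 (mod 26); the inverse of 19 mod 26 is 11. Each letter's alphabet position (a=0..z=25) is mapped through 19·x+15 mod 26 — an affine cipher.
Decoding msvfzsm: m(12)→11·(12−15)≡19=t; s(18)→11·(18−15)≡7=h; v(21)→11·(21−15)≡14=o; f(5)→11·(5−15)≡20=u; z(25)→11·(25−15)≡6=g; s(18)→11·(18−15)≡7=h; m(12)→11·(12−15)≡19=t (all mod 26).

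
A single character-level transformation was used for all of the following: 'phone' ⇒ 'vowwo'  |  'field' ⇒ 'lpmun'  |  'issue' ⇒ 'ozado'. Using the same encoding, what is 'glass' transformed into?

In phone: p→v is +6, h→o is +7, o→w is +8, n→w is +9 — the shift increases by 1 each position. The shift increases by 1 at each position, starting from +6: 6, 7, 8, ….
For glass: g+6=m, l+7=s, a+8=i, s+9=b, s+10=c.

msibc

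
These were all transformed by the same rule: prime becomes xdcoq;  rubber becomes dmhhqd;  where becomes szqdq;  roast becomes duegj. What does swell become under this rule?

gsqll

p(15)→x(23) and r(17)→d(3) fit y≡3x+4 (mod 26); the inverse of 3 mod 26 is 9. This is an affine cipher: with a=0,…,z=25, each position x becomes (3x+4) mod 26.
Applying it to swell: s(18)→3·18+4≡6=g; w(22)→3·22+4≡18=s; e(4)→3·4+4≡16=q; l(11)→3·11+4≡11=l; l(11)→3·11+4≡11=l (all mod 26).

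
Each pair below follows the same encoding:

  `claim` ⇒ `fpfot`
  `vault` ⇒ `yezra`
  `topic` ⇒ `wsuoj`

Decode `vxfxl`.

stare

Letter i (0-indexed) is shifted by i+3, so successive shifts are 3, 4, 5, ….
Undoing it on vxfxl: v−3=s, x−4=t, f−5=a, x−6=r, l−7=e.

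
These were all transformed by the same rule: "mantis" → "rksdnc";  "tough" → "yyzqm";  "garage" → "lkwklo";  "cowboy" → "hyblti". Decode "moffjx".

heaven

Shifts by position in mantis: pos 0: m→r (+5), pos 1: a→k (+10), pos 2: n→s (+5), pos 3: t→d (+10) — repeating every 2. A repeating key of period 2 is used — shifts +5, +10 over and over.
Undoing it on moffjx: m−5=h, o−10=e, f−5=a, f−10=v, j−5=e, x−10=n.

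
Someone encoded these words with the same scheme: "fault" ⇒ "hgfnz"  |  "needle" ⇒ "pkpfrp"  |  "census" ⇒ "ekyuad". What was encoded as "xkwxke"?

velvet

The shifts repeat in a cycle of length 3: positions 0,1,… shift by +2, +6, +11, then the pattern repeats.
Reversing it on xkwxke: x−2=v, k−6=e, w−11=l, x−2=v, k−6=e, e−11=t.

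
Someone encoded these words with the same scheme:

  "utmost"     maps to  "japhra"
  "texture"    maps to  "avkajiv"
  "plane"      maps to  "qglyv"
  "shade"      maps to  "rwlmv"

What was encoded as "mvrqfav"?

despite

u(20)→j(9) and t(19)→a(0) fit y≡9x+11 (mod 26); the inverse of 9 mod 26 is 3. Each letter's alphabet position (a=0..z=25) is mapped through 9·x+11 mod 26 — an affine cipher.
Decoding mvrqfav: m(12)→3·(12−11)≡3=d; v(21)→3·(21−11)≡4=e; r(17)→3·(17−11)≡18=s; q(16)→3·(16−11)≡15=p; f(5)→3·(5−11)≡8=i; a(0)→3·(0−11)≡19=t; v(21)→3·(21−11)≡4=e (all mod 26).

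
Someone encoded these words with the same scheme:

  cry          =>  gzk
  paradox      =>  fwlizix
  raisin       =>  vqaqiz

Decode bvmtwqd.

The output letters match the input read backwards, each shifted +8: cry reversed is yrc. The word is reversed, then every letter is shifted forward by 8.
Reversing it on bvmtwqd: shift back: b−8=t, v−8=n, m−8=e, t−8=l, w−8=o, q−8=i, d−8=v → tneloiv; then reverse → violent.

violent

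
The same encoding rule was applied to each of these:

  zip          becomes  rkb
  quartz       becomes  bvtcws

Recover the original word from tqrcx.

vapor

Two steps: reverse the string, then apply a Caesar shift of +2.
Reversing it on tqrcx: shift back: t−2=r, q−2=o, r−2=p, c−2=a, x−2=v → ropav; then reverse → vapor.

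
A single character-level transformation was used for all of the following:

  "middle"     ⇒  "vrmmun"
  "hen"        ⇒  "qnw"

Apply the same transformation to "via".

Compare letters: m→v is +9, i→r is +9, d→m is +9 — a constant shift. It's a constant shift of +9 (ROT9).
For via: v+9=e, i+9=r, a+9=j.

erj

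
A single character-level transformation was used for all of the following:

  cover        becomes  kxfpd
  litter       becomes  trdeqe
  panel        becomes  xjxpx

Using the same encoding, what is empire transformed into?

mvztdr

Each letter shifts forward by (position + 8), i.e. 8, 9, 10, … — the shift grows by one for each successive letter.
On empire: e+8=m, m+9=v, p+10=z, i+11=t, r+12=d, e+13=r.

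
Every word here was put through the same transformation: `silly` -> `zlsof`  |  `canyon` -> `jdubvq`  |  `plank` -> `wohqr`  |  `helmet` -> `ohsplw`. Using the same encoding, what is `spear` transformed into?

Shifts by position in silly: pos 0: s→z (+7), pos 1: i→l (+3), pos 2: l→s (+7), pos 3: l→o (+3) — repeating every 2. The shifts repeat in a cycle of length 2: positions 0,1,… shift by +7, +3, then the pattern repeats.
For spear: s+7=z, p+3=s, e+7=l, a+3=d, r+7=y.

zsldy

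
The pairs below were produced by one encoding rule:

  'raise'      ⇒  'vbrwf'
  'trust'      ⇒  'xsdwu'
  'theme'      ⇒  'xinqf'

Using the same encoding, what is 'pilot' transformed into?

Shifts by position in raise: pos 0: r→v (+4), pos 1: a→b (+1), pos 2: i→r (+9), pos 3: s→w (+4), pos 4: e→f (+1) — repeating every 3. A repeating key of period 3 is used — shifts +4, +1, +9 over and over.
Applying it to pilot: p+4=t, i+1=j, l+9=u, o+4=s, t+1=u.

tjusu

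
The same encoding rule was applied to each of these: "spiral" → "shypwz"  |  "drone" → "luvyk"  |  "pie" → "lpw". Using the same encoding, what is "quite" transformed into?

lapbx

The output letters match the input read backwards, each shifted +7: spiral reversed is larips. Read the word backwards and shift each letter +7.
Applying it to quite: reverse → etiuq; then shift: e+7=l, t+7=a, i+7=p, u+7=b, q+7=x.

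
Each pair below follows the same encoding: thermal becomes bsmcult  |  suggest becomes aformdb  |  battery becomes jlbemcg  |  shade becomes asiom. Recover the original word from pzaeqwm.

hostile

Shifts by position in thermal: pos 0: t→b (+8), pos 1: h→s (+11), pos 2: e→m (+8), pos 3: r→c (+11) — repeating every 2. The shifts repeat in a cycle of length 2: positions 0,1,… shift by +8, +11, then the pattern repeats.
Undoing it on pzaeqwm: p−8=h, z−11=o, a−8=s, e−11=t, q−8=i, w−11=l, m−8=e.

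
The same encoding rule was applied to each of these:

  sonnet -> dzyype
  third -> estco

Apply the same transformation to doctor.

Compare letters: s→d is +11, o→z is +11, n→y is +11 — a constant shift. Each letter is shifted forward by 11 in the alphabet (a Caesar shift of +11).
On doctor: d+11=o, o+11=z, c+11=n, t+11=e, o+11=z, r+11=c.

oznezc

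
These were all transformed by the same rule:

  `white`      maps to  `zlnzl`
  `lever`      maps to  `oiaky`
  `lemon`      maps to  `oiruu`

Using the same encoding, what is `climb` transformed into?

fpnsi

Each letter shifts forward by (position + 3), i.e. 3, 4, 5, … — the shift grows by one for each successive letter.
On climb: c+3=f, l+4=p, i+5=n, m+6=s, b+7=i.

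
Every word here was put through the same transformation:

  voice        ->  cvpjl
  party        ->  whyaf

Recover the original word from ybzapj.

rustic

This is a Caesar cipher with shift 7.
Undoing it on ybzapj: y−7=r, b−7=u, z−7=s, a−7=t, p−7=i, j−7=c.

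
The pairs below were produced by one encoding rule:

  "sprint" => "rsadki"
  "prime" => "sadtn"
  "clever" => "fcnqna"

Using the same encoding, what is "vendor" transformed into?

s(18)→r(17) and p(15)→s(18) fit y≡17x+23 (mod 26); the inverse of 17 mod 26 is 23. Treating letters as 0–25, the rule is x ↦ 17x + 23 (mod 26).
For vendor: v(21)→17·21+23≡16=q; e(4)→17·4+23≡13=n; n(13)→17·13+23≡10=k; d(3)→17·3+23≡22=w; o(14)→17·14+23≡1=b; r(17)→17·17+23≡0=a (all mod 26).

qnkwba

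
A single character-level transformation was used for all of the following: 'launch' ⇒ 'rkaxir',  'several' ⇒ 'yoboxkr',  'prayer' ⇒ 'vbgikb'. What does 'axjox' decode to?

under

Shifts by position in launch: pos 0: l→r (+6), pos 1: a→k (+10), pos 2: u→a (+6), pos 3: n→x (+10) — repeating every 2. The shifts repeat in a cycle of length 2: positions 0,1,… shift by +6, +10, then the pattern repeats.
Decoding axjox: a−6=u, x−10=n, j−6=d, o−10=e, x−6=r.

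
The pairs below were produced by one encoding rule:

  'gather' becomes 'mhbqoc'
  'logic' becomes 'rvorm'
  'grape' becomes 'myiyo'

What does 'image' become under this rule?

otipo

Each letter shifts forward by (position + 6), i.e. 6, 7, 8, … — the shift grows by one for each successive letter.
For image: i+6=o, m+7=t, a+8=i, g+9=p, e+10=o.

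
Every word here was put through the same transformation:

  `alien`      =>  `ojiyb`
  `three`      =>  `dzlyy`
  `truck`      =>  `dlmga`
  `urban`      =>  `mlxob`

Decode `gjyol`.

a(0)→o(14) and l(11)→j(9) fit y≡9x+14 (mod 26); the inverse of 9 mod 26 is 3. Treating letters as 0–25, the rule is x ↦ 9x + 14 (mod 26).
Undoing it on gjyol: g(6)→3·(6−14)≡2=c; j(9)→3·(9−14)≡11=l; y(24)→3·(24−14)≡4=e; o(14)→3·(14−14)≡0=a; l(11)→3·(11−14)≡17=r (all mod 26).

clear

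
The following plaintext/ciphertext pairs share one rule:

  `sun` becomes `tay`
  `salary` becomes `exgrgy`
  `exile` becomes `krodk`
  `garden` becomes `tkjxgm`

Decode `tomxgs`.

Read the word backwards and shift each letter +6.
Undoing it on tomxgs: shift back: t−6=n, o−6=i, m−6=g, x−6=r, g−6=a, s−6=m → nigram; then reverse → margin.

margin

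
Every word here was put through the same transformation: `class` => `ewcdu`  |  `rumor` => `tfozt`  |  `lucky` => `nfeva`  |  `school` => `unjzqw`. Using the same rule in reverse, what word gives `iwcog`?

A repeating key of period 2 is used — shifts +2, +11 over and over.
Undoing it on iwcog: i−2=g, w−11=l, c−2=a, o−11=d, g−2=e.

glade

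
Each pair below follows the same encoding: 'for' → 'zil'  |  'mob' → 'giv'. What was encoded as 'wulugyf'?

Compare letters: f→z is +20, o→i is +20, r→l is +20 — a constant shift. It's a constant shift of +20 (ROT20).
Undoing it on wulugyf: w−20=c, u−20=a, l−20=r, u−20=a, g−20=m, y−20=e, f−20=l.

caramel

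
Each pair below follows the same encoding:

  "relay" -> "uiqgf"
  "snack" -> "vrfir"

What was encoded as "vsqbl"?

In relay: r→u is +3, e→i is +4, l→q is +5, a→g is +6 — the shift increases by 1 each position. The shift increases by 1 at each position, starting from +3: 3, 4, 5, ….
Undoing it on vsqbl: v−3=s, s−4=o, q−5=l, b−6=v, l−7=e.

solve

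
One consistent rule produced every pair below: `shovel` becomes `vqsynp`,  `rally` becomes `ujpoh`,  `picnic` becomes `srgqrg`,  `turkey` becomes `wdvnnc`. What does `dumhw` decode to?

Shifts by position in shovel: pos 0: s→v (+3), pos 1: h→q (+9), pos 2: o→s (+4), pos 3: v→y (+3), pos 4: e→n (+9), pos 5: l→p (+4) — repeating every 3. A repeating key of period 3 is used — shifts +3, +9, +4 over and over.
Reversing it on dumhw: d−3=a, u−9=l, m−4=i, h−3=e, w−9=n.

alien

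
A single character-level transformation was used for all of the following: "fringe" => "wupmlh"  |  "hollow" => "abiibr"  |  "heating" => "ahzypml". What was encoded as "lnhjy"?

guest

f(5)→w(22) and r(17)→u(20) fit y≡15x+25 (mod 26); the inverse of 15 mod 26 is 7. This is an affine cipher: with a=0,…,z=25, each position x becomes (15x+25) mod 26.
Decoding lnhjy: l(11)→7·(11−25)≡6=g; n(13)→7·(13−25)≡20=u; h(7)→7·(7−25)≡4=e; j(9)→7·(9−25)≡18=s; y(24)→7·(24−25)≡19=t (all mod 26).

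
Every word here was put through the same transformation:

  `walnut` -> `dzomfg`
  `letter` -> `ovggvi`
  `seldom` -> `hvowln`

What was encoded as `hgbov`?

style

Each pair mirrors across the alphabet (w↔d, a↔z, l↔o): positions sum to 25. This is the alphabet-reversal cipher (Atbash): a becomes z, b becomes y, etc.
Reversing it on hgbov: h↔s, g↔t, b↔y, o↔l, v↔e.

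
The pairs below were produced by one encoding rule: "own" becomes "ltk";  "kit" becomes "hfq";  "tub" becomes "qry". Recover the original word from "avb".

dye

Compare letters: o→l is +23, w→t is +23, n→k is +23 — a constant shift. Every letter moves 23 places later in the alphabet, wrapping around z→a.
Decoding avb: a−23=d, v−23=y, b−23=e.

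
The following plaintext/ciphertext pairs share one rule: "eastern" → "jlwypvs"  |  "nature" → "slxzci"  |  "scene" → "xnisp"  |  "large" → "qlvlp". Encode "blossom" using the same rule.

gwsxdsr

Shifts by position in eastern: pos 0: e→j (+5), pos 1: a→l (+11), pos 2: s→w (+4), pos 3: t→y (+5), pos 4: e→p (+11), pos 5: r→v (+4) — repeating every 3. The shifts repeat in a cycle of length 3: positions 0,1,… shift by +5, +11, +4, then the pattern repeats.
On blossom: b+5=g, l+11=w, o+4=s, s+5=x, s+11=d, o+4=s, m+5=r.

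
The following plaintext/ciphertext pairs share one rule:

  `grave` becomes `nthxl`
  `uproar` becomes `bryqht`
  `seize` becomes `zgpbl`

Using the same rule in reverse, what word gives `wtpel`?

It's a Vigenère-style cipher with numeric key [7,2]: position i shifts by key[i mod 2].
Undoing it on wtpel: w−7=p, t−2=r, p−7=i, e−2=c, l−7=e.

price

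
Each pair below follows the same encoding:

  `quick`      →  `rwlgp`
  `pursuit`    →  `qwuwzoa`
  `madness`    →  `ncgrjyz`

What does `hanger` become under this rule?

Each letter shifts forward by (position + 1), i.e. 1, 2, 3, … — the shift grows by one for each successive letter.
On hanger: h+1=i, a+2=c, n+3=q, g+4=k, e+5=j, r+6=x.

icqkjx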